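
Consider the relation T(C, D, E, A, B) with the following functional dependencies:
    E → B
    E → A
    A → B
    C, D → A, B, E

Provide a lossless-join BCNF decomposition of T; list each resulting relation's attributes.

Candidate key of the original relation: {C, D}.
Within {A, B, C, D, E}: {E}⁺ ∩ {A, B, C, D, E} = {A, B, E}, not the whole set, so E → A, B violates BCNF; decompose into {A, B, E} and {C, D, E}.
Within {A, B, E}: {A}⁺ ∩ {A, B, E} = {A, B}, not the whole set, so A → B violates BCNF; decompose into {A, B} and {A, E}.
{A, B}: every determinant is a superkey — BCNF.
{A, E}: every determinant is a superkey — BCNF.
{C, D, E}: every determinant is a superkey — BCNF.

{A, B}; {A, E}; {C, D, E}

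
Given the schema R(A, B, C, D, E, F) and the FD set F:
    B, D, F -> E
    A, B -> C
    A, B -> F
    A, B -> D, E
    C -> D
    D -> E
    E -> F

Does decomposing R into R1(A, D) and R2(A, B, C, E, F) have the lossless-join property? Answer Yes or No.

No

Common attributes: {A}; their closure is {A}.
R1 ⊄ {A} and R2 ⊄ {A}, so the split is lossy.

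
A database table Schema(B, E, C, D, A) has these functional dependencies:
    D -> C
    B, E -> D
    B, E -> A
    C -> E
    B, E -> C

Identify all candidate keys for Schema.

{B, C}, {B, D}, {B, E}

Attributes never on any right-hand side: {B} — every candidate key must contain it.
{B, C}⁺ = {A, B, C, D, E}, which is every attribute, so {B, C} is a candidate key.
{B, D}⁺ = {A, B, C, D, E}, which is every attribute, so {B, D} is a candidate key.
{B, E}⁺ = {A, B, C, D, E}, which is every attribute, so {B, E} is a candidate key.
No proper subset of any of these is a key, and no other minimal superkey exists.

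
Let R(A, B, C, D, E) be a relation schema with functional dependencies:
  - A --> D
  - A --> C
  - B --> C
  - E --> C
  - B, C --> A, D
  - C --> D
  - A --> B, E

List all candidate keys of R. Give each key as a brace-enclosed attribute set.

{A}⁺ = {A, B, C, D, E}, which is every attribute, so {A} is a candidate key.
{B}⁺ = {A, B, C, D, E}, which is every attribute, so {B} is a candidate key.
No proper subset of any of these is a key, and no other minimal superkey exists.

{A}, {B}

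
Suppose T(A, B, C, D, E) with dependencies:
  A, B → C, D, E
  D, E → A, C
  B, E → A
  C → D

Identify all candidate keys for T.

{A, B}, {B, E}

Attributes never on any right-hand side: {B} — every candidate key must contain it.
Closure of {A, B} is {A, B, C, D, E}, the whole schema; {A, B} is a candidate key.
Closure of {B, E} is {A, B, C, D, E}, the whole schema; {B, E} is a candidate key.
These are minimal and exhaustive — every other superkey contains one of them.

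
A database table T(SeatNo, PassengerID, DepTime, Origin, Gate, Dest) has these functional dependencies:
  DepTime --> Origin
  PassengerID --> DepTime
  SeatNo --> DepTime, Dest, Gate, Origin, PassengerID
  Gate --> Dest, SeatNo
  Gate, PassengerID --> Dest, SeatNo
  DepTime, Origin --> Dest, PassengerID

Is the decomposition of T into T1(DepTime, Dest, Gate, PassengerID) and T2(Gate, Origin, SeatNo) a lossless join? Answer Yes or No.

The shared attributes are {Gate} and {Gate}⁺ = {DepTime, Dest, Gate, Origin, PassengerID, SeatNo}.
This includes all of T1, so the common attributes are a superkey of T1 — the join is lossless.

Yes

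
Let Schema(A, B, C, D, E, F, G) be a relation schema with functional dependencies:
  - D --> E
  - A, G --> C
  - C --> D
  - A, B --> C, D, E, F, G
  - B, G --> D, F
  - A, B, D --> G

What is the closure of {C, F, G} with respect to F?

Start with {C, F, G}.
C --> D applies; add {D} → now {C, D, F, G}.
D --> E applies; add {E} → now {C, D, E, F, G}.
No further FD applies.

{C, D, E, F, G}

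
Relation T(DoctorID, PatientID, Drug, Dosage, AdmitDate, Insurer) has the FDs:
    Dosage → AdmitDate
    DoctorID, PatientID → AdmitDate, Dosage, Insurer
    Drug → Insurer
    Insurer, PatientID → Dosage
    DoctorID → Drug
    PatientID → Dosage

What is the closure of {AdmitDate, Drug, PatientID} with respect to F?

Start with {AdmitDate, Drug, PatientID}.
Drug → Insurer applies; add {Insurer} → now {AdmitDate, Drug, Insurer, PatientID}.
Insurer, PatientID → Dosage applies; add {Dosage} → now {AdmitDate, Dosage, Drug, Insurer, PatientID}.
No further FD applies.

{AdmitDate, Dosage, Drug, Insurer, PatientID}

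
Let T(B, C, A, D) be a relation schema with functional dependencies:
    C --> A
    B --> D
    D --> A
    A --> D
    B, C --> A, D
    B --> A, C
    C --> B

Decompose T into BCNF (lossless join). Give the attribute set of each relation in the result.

{A, D}; {B, C, D}

Candidate keys of the original relation: {B}, {C}.
Within {A, B, C, D}: {D}⁺ ∩ {A, B, C, D} = {A, D}, not the whole set, so D --> A violates BCNF; decompose into {A, D} and {B, C, D}.
{A, D} is in BCNF.
{B, C, D} is in BCNF.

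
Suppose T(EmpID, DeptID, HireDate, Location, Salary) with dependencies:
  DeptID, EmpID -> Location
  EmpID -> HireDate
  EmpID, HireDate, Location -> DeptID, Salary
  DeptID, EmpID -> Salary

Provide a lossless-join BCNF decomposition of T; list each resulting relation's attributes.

Candidate keys of the original relation: {DeptID, EmpID}, {EmpID, Location}.
{DeptID, EmpID, HireDate, Location, Salary}: {EmpID} determines {EmpID, HireDate} here but is not a superkey — split on EmpID -> HireDate, giving {EmpID, HireDate} and {DeptID, EmpID, Location, Salary}.
{EmpID, HireDate}: every determinant is a superkey — BCNF.
{DeptID, EmpID, Location, Salary}: every determinant is a superkey — BCNF.

{DeptID, EmpID, Location, Salary}; {EmpID, HireDate}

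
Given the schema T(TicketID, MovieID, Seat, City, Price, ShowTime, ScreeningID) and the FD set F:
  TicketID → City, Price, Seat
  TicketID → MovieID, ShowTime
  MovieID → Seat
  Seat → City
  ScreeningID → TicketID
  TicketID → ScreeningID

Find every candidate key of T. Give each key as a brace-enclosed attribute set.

{ScreeningID}⁺ = {City, MovieID, Price, ScreeningID, Seat, ShowTime, TicketID} — all of the relation — so {ScreeningID} is a candidate key.
{TicketID}⁺ = {City, MovieID, Price, ScreeningID, Seat, ShowTime, TicketID} — all of the relation — so {TicketID} is a candidate key.
These are minimal and exhaustive — every other superkey contains one of them.

{ScreeningID}, {TicketID}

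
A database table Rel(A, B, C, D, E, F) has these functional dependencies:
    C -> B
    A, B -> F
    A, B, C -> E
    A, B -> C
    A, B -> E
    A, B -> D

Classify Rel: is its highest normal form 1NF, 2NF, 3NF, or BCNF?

Candidate keys: {A, B}, {A, C}. Prime attributes: {A, B, C}.
C -> B: {C}⁺ = {B, C}, which is not all of the attributes, so the left side is not a superkey — BCNF is violated.
But every attribute on its right side ({B}) is prime, and the same holds for every other non-superkey FD, so 3NF still holds.

3NF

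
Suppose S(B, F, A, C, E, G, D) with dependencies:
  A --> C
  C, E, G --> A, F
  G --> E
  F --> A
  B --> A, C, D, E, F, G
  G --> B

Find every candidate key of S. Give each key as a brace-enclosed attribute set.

{B}, {G}

{B}⁺ = {A, B, C, D, E, F, G}, which is every attribute, so {B} is a candidate key.
{G}⁺ = {A, B, C, D, E, F, G}, which is every attribute, so {G} is a candidate key.
Any other superkey properly contains one of these, so there are no further candidate keys.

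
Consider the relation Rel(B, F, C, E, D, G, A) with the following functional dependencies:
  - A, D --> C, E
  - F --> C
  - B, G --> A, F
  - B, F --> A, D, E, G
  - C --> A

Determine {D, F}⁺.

{A, C, D, E, F}

Start with {D, F}.
F --> C applies; add {C} → now {C, D, F}.
C --> A applies; add {A} → now {A, C, D, F}.
A, D --> C, E applies; add {E} → now {A, C, D, E, F}.
No further FD applies.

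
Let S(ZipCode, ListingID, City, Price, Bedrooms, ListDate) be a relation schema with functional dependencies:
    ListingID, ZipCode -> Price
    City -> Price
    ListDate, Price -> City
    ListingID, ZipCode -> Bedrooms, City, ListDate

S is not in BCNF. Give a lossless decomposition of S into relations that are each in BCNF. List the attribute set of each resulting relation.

{Bedrooms, City, ListDate, ListingID, ZipCode}; {City, Price}

Candidate key of the original relation: {ListingID, ZipCode}.
{Bedrooms, City, ListDate, ListingID, Price, ZipCode}: {City} determines {City, Price} here but is not a superkey — split on City -> Price, giving {City, Price} and {Bedrooms, City, ListDate, ListingID, ZipCode}.
{City, Price}: every determinant is a superkey — BCNF.
{Bedrooms, City, ListDate, ListingID, ZipCode}: every determinant is a superkey — BCNF.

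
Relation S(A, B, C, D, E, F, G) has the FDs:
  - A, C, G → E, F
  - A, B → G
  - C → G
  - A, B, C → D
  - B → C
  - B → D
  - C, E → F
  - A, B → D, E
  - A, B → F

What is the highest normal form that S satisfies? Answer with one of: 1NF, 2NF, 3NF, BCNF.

1NF

Candidate key: {A, B}. Prime attributes: {A, B}.
A, C, G → E, F: {A, C, G}⁺ = {A, C, E, F, G}, which is not all of the attributes, so the left side is not a superkey — BCNF is violated.
Because {E, F} are non-prime and the left side of A, C, G → E, F is not a superkey, the relation is not in 3NF.
Since {B} ⊂ {A, B} and {B}⁺ ⊇ {C, D, G} with {C, D, G} non-prime, there is a partial dependency; 2NF fails.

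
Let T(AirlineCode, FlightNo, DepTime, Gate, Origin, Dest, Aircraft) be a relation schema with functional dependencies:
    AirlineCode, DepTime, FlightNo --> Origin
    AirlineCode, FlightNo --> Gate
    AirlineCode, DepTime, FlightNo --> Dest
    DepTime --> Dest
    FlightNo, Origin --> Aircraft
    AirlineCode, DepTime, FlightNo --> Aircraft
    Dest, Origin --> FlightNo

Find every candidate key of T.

{AirlineCode, DepTime, FlightNo}, {AirlineCode, DepTime, Origin}

No FD produces {AirlineCode, DepTime}, so they must be in every candidate key.
{AirlineCode, DepTime, FlightNo}⁺ = {Aircraft, AirlineCode, DepTime, Dest, FlightNo, Gate, Origin} — all of the relation — so {AirlineCode, DepTime, FlightNo} is a candidate key.
{AirlineCode, DepTime, Origin}⁺ = {Aircraft, AirlineCode, DepTime, Dest, FlightNo, Gate, Origin} — all of the relation — so {AirlineCode, DepTime, Origin} is a candidate key.
Any other superkey properly contains one of these, so there are no further candidate keys.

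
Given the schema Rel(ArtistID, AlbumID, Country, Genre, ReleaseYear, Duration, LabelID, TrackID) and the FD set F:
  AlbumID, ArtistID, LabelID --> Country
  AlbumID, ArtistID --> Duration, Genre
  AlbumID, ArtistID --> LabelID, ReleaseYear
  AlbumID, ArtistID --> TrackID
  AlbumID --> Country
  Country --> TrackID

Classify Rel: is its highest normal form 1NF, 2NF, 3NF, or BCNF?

Candidate key: {AlbumID, ArtistID}. Prime attributes: {AlbumID, ArtistID}.
AlbumID --> Country: {AlbumID}⁺ = {AlbumID, Country, TrackID}, which is not all of the attributes, so the left side is not a superkey — BCNF is violated.
AlbumID --> Country has non-prime {Country} on the right and a non-superkey on the left, so 3NF fails.
The proper key subset {AlbumID} of {AlbumID, ArtistID} determines non-prime {Country, TrackID}, so the relation is not even in 2NF.

1NF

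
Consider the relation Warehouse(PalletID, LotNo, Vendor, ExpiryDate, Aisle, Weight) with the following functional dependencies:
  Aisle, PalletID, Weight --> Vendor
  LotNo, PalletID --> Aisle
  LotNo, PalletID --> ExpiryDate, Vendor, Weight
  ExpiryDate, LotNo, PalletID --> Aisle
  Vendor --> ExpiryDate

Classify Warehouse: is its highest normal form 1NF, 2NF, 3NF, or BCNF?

2NF

Candidate key: {LotNo, PalletID}. Prime attributes: {LotNo, PalletID}.
Aisle, PalletID, Weight --> Vendor: {Aisle, PalletID, Weight}⁺ = {Aisle, ExpiryDate, PalletID, Vendor, Weight}, which is not all of the attributes, so the left side is not a superkey — BCNF is violated.
Because {Vendor} is non-prime and the left side of Aisle, PalletID, Weight --> Vendor is not a superkey, the relation is not in 3NF.
Checking every proper subset of each key, none determines a non-prime attribute — 2NF is satisfied.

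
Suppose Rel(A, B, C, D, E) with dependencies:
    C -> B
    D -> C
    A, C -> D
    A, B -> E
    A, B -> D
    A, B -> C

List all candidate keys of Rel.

No FD produces {A}, so it must be in every candidate key.
{A, B}⁺ = {A, B, C, D, E} — all of the relation — so {A, B} is a candidate key.
{A, C}⁺ = {A, B, C, D, E} — all of the relation — so {A, C} is a candidate key.
{A, D}⁺ = {A, B, C, D, E} — all of the relation — so {A, D} is a candidate key.
Any other superkey properly contains one of these, so there are no further candidate keys.

{A, B}, {A, C}, {A, D}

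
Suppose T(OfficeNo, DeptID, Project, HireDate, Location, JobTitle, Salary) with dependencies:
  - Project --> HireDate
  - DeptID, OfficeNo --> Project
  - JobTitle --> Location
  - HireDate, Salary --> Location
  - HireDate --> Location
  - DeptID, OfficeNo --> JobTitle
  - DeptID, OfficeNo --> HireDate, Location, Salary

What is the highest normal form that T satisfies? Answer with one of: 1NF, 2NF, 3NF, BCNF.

2NF

Candidate key: {DeptID, OfficeNo}. Prime attributes: {DeptID, OfficeNo}.
For Project --> HireDate we have {Project}⁺ = {HireDate, Location, Project}; {Project} is not a superkey, so BCNF fails.
Project --> HireDate has non-prime {HireDate} on the right and a non-superkey on the left, so 3NF fails.
No proper subset of a key has a non-prime attribute in its closure, so there is no partial dependency; 2NF holds.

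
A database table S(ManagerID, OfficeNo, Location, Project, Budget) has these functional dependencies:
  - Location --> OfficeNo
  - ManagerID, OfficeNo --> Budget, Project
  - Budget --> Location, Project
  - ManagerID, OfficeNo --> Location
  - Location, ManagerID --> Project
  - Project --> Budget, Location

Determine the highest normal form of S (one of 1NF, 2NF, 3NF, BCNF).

Candidate keys: {Budget, ManagerID}, {Location, ManagerID}, {ManagerID, OfficeNo}, {ManagerID, Project}. Prime attributes: {Budget, Location, ManagerID, OfficeNo, Project}.
Location --> OfficeNo breaks BCNF: {Location}⁺ = {Location, OfficeNo}, so {Location} is not a superkey.
But every attribute on its right side ({OfficeNo}) is prime, and the same holds for every other non-superkey FD, so 3NF still holds.

3NF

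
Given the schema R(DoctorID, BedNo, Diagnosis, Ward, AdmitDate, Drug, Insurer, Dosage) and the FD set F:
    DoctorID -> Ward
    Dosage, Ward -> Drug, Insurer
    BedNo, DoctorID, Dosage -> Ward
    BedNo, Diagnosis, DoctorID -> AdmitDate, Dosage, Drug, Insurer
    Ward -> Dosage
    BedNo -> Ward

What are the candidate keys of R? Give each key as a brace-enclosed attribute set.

No FD produces {BedNo, Diagnosis, DoctorID}, so they must be in every candidate key.
Closure of {BedNo, Diagnosis, DoctorID} is {AdmitDate, BedNo, Diagnosis, DoctorID, Dosage, Drug, Insurer, Ward}, the whole schema; {BedNo, Diagnosis, DoctorID} is a candidate key.
No other minimal set has full closure, so this is the only candidate key.

{BedNo, Diagnosis, DoctorID}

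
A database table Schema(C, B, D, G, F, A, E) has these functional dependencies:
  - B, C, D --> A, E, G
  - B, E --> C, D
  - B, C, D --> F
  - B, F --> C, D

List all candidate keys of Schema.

{B} never appears on the right of any FD, so every key must include it.
Closure of {B, E} is {A, B, C, D, E, F, G}, the whole schema; {B, E} is a candidate key.
Closure of {B, F} is {A, B, C, D, E, F, G}, the whole schema; {B, F} is a candidate key.
Closure of {B, C, D} is {A, B, C, D, E, F, G}, the whole schema; {B, C, D} is a candidate key.
These are minimal and exhaustive — every other superkey contains one of them.

{B, C, D}, {B, E}, {B, F}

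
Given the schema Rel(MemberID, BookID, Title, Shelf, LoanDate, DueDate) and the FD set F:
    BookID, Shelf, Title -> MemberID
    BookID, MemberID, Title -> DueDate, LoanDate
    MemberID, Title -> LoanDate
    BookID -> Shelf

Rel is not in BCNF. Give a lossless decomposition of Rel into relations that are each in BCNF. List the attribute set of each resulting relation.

Candidate key of the original relation: {BookID, Title}.
{BookID, DueDate, LoanDate, MemberID, Shelf, Title}: {MemberID, Title} determines {LoanDate, MemberID, Title} here but is not a superkey — split on MemberID, Title -> LoanDate, giving {LoanDate, MemberID, Title} and {BookID, DueDate, MemberID, Shelf, Title}.
{LoanDate, MemberID, Title} is in BCNF.
{BookID, DueDate, MemberID, Shelf, Title}: {BookID} determines {BookID, Shelf} here but is not a superkey — split on BookID -> Shelf, giving {BookID, Shelf} and {BookID, DueDate, MemberID, Title}.
{BookID, Shelf} is in BCNF.
{BookID, DueDate, MemberID, Title} is in BCNF.

{BookID, DueDate, MemberID, Title}; {BookID, Shelf}; {LoanDate, MemberID, Title}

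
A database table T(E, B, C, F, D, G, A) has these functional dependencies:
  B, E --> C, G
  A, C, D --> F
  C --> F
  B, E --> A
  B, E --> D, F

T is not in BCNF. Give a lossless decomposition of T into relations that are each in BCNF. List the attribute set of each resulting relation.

{A, B, C, D, E, G}; {C, F}

Candidate key of the original relation: {B, E}.
Within {A, B, C, D, E, F, G}: {A, C, D}⁺ ∩ {A, B, C, D, E, F, G} = {A, C, D, F}, not the whole set, so A, C, D --> F violates BCNF; decompose into {A, C, D, F} and {A, B, C, D, E, G}.
Within {A, C, D, F}: {C}⁺ ∩ {A, C, D, F} = {C, F}, not the whole set, so C --> F violates BCNF; decompose into {C, F} and {A, C, D}.
{C, F} is in BCNF.
{A, C, D} is in BCNF.
{A, B, C, D, E, G} is in BCNF.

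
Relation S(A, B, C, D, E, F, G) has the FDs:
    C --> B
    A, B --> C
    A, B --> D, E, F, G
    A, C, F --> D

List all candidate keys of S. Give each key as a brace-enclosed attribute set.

{A, B}, {A, C}

No FD produces {A}, so it must be in every candidate key.
{A, B}⁺ = {A, B, C, D, E, F, G}, which is every attribute, so {A, B} is a candidate key.
{A, C}⁺ = {A, B, C, D, E, F, G}, which is every attribute, so {A, C} is a candidate key.
No proper subset of any of these is a key, and no other minimal superkey exists.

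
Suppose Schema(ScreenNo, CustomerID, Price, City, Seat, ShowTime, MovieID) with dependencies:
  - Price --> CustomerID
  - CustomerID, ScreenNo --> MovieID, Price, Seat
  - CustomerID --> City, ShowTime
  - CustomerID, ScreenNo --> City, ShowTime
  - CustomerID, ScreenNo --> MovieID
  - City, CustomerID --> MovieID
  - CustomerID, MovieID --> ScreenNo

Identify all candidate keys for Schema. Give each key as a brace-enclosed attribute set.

{CustomerID}, {Price}

{CustomerID}⁺ = {City, CustomerID, MovieID, Price, ScreenNo, Seat, ShowTime}, which is every attribute, so {CustomerID} is a candidate key.
{Price}⁺ = {City, CustomerID, MovieID, Price, ScreenNo, Seat, ShowTime}, which is every attribute, so {Price} is a candidate key.
No proper subset of any of these is a key, and no other minimal superkey exists.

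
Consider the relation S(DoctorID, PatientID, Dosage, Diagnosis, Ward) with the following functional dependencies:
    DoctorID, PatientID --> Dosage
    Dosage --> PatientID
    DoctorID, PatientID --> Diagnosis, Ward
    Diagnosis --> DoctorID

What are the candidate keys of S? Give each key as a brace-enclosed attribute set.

{Diagnosis, Dosage}, {Diagnosis, PatientID}, {DoctorID, Dosage}, {DoctorID, PatientID}

{Diagnosis, Dosage} is a candidate key since {Diagnosis, Dosage}⁺ = {Diagnosis, DoctorID, Dosage, PatientID, Ward} covers every attribute.
{Diagnosis, PatientID} is a candidate key since {Diagnosis, PatientID}⁺ = {Diagnosis, DoctorID, Dosage, PatientID, Ward} covers every attribute.
{DoctorID, Dosage} is a candidate key since {DoctorID, Dosage}⁺ = {Diagnosis, DoctorID, Dosage, PatientID, Ward} covers every attribute.
{DoctorID, PatientID} is a candidate key since {DoctorID, PatientID}⁺ = {Diagnosis, DoctorID, Dosage, PatientID, Ward} covers every attribute.
Any other superkey properly contains one of these, so there are no further candidate keys.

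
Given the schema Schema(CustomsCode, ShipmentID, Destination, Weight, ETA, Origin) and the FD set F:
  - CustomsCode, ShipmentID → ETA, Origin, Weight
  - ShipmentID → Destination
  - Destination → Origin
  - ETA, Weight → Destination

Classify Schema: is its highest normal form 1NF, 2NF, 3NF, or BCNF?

1NF

Candidate key: {CustomsCode, ShipmentID}. Prime attributes: {CustomsCode, ShipmentID}.
ShipmentID → Destination breaks BCNF: {ShipmentID}⁺ = {Destination, Origin, ShipmentID}, so {ShipmentID} is not a superkey.
Because {Destination} is non-prime and the left side of ShipmentID → Destination is not a superkey, the relation is not in 3NF.
{ShipmentID} is a proper subset of the key {CustomsCode, ShipmentID}, and {ShipmentID}⁺ contains the non-prime attributes {Destination, Origin} — a partial dependency, so 2NF is violated.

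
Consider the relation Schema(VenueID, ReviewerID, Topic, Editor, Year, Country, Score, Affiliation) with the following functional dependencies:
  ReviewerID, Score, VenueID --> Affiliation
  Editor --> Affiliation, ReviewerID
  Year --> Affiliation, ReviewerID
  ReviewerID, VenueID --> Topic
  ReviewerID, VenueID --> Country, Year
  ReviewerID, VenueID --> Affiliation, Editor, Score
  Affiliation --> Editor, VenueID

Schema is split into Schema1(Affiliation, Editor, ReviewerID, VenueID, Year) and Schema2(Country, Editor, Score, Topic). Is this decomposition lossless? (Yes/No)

The shared attributes are {Editor} and {Editor}⁺ = {Affiliation, Country, Editor, ReviewerID, Score, Topic, VenueID, Year}.
Schema1 is contained in that closure, so Schema1 ∩ Schema2 --> Schema1 holds and the join is lossless.

Yes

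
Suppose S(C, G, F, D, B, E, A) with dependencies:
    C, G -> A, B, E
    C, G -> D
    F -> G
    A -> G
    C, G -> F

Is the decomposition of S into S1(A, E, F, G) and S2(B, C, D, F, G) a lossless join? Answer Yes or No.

S1 ∩ S2 = {F, G}; its closure under F is {F, G}.
S1 ⊄ {F, G} and S2 ⊄ {F, G}, so the split is lossy.

No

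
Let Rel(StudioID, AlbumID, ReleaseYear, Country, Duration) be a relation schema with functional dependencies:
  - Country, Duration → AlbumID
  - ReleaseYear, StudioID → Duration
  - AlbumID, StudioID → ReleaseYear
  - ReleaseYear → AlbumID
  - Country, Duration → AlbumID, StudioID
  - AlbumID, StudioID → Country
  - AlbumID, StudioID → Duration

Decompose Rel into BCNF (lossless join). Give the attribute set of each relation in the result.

{AlbumID, ReleaseYear}; {Country, Duration, ReleaseYear, StudioID}

Candidate keys of the original relation: {AlbumID, StudioID}, {Country, Duration}, {ReleaseYear, StudioID}.
Within {AlbumID, Country, Duration, ReleaseYear, StudioID}: {ReleaseYear}⁺ ∩ {AlbumID, Country, Duration, ReleaseYear, StudioID} = {AlbumID, ReleaseYear}, not the whole set, so ReleaseYear → AlbumID violates BCNF; decompose into {AlbumID, ReleaseYear} and {Country, Duration, ReleaseYear, StudioID}.
{AlbumID, ReleaseYear}: every determinant is a superkey — BCNF.
{Country, Duration, ReleaseYear, StudioID}: every determinant is a superkey — BCNF.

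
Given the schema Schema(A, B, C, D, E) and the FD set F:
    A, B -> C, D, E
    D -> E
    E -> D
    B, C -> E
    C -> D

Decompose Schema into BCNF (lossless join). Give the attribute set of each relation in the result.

{A, B, C}; {C, D}; {D, E}

Candidate key of the original relation: {A, B}.
Within {A, B, C, D, E}: {D}⁺ ∩ {A, B, C, D, E} = {D, E}, not the whole set, so D -> E violates BCNF; decompose into {D, E} and {A, B, C, D}.
{D, E}: every determinant is a superkey — BCNF.
Within {A, B, C, D}: {B, C}⁺ ∩ {A, B, C, D} = {B, C, D}, not the whole set, so B, C -> D violates BCNF; decompose into {B, C, D} and {A, B, C}.
Within {B, C, D}: {C}⁺ ∩ {B, C, D} = {C, D}, not the whole set, so C -> D violates BCNF; decompose into {C, D} and {B, C}.
{C, D}: every determinant is a superkey — BCNF.
{B, C}: every determinant is a superkey — BCNF.
{A, B, C}: every determinant is a superkey — BCNF.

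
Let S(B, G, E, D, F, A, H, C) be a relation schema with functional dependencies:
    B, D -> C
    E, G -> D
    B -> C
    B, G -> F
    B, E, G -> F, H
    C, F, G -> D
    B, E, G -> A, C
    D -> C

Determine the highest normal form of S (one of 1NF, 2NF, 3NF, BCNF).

Candidate key: {B, E, G}. Prime attributes: {B, E, G}.
For B, D -> C we have {B, D}⁺ = {B, C, D}; {B, D} is not a superkey, so BCNF fails.
B, D -> C determines the non-prime attribute {C} from a non-superkey — 3NF is violated.
{B} is a proper subset of the key {B, E, G}, and {B}⁺ contains the non-prime attribute {C} — a partial dependency, so 2NF is violated.

1NF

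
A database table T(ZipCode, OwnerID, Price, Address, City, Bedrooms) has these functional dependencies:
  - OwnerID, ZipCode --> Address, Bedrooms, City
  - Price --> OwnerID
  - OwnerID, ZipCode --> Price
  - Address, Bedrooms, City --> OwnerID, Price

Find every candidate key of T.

{Address, Bedrooms, City, ZipCode}, {OwnerID, ZipCode}, {Price, ZipCode}

No FD produces {ZipCode}, so it must be in every candidate key.
{OwnerID, ZipCode}⁺ = {Address, Bedrooms, City, OwnerID, Price, ZipCode}, which is every attribute, so {OwnerID, ZipCode} is a candidate key.
{Price, ZipCode}⁺ = {Address, Bedrooms, City, OwnerID, Price, ZipCode}, which is every attribute, so {Price, ZipCode} is a candidate key.
{Address, Bedrooms, City, ZipCode}⁺ = {Address, Bedrooms, City, OwnerID, Price, ZipCode}, which is every attribute, so {Address, Bedrooms, City, ZipCode} is a candidate key.
No proper subset of any of these is a key, and no other minimal superkey exists.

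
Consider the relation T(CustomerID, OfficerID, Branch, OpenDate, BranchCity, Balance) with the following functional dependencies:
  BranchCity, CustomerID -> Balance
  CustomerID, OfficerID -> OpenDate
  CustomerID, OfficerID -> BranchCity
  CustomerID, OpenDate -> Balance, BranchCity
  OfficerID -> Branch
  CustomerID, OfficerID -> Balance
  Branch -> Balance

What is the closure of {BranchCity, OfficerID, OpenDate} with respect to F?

{Balance, Branch, BranchCity, OfficerID, OpenDate}

Start with {BranchCity, OfficerID, OpenDate}.
OfficerID -> Branch applies; add {Branch} → now {Branch, BranchCity, OfficerID, OpenDate}.
Branch -> Balance applies; add {Balance} → now {Balance, Branch, BranchCity, OfficerID, OpenDate}.
No further FD applies.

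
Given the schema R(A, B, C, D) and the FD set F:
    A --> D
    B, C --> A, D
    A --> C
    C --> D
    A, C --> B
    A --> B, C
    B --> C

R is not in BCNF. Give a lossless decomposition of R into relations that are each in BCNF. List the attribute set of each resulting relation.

Candidate keys of the original relation: {A}, {B}.
{A, B, C, D}: {C} determines {C, D} here but is not a superkey — split on C --> D, giving {C, D} and {A, B, C}.
{C, D} is in BCNF.
{A, B, C} is in BCNF.

{A, B, C}; {C, D}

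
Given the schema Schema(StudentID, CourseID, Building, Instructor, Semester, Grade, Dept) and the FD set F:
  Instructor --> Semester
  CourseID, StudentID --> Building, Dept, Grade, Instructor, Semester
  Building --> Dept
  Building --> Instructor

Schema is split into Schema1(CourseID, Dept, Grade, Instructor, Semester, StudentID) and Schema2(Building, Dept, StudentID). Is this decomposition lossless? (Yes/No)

No

Schema1 ∩ Schema2 = {Dept, StudentID}; its closure under F is {Dept, StudentID}.
Neither Schema1 nor Schema2 is contained in that closure, so the decomposition is lossy.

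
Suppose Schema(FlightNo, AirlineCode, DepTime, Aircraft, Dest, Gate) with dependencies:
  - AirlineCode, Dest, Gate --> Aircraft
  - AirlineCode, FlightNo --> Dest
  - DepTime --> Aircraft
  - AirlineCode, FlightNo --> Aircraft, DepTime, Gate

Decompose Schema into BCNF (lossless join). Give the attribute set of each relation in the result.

{Aircraft, AirlineCode, Dest, Gate}; {AirlineCode, DepTime, Dest, FlightNo, Gate}

Candidate key of the original relation: {AirlineCode, FlightNo}.
Within {Aircraft, AirlineCode, DepTime, Dest, FlightNo, Gate}: {AirlineCode, Dest, Gate}⁺ ∩ {Aircraft, AirlineCode, DepTime, Dest, FlightNo, Gate} = {Aircraft, AirlineCode, Dest, Gate}, not the whole set, so AirlineCode, Dest, Gate --> Aircraft violates BCNF; decompose into {Aircraft, AirlineCode, Dest, Gate} and {AirlineCode, DepTime, Dest, FlightNo, Gate}.
{Aircraft, AirlineCode, Dest, Gate}: every determinant is a superkey — BCNF.
{AirlineCode, DepTime, Dest, FlightNo, Gate}: every determinant is a superkey — BCNF.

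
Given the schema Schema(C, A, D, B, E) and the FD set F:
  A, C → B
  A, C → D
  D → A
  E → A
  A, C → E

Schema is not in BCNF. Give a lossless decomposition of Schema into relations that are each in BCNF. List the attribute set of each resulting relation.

{A, D}; {B, C, D, E}

Candidate keys of the original relation: {A, C}, {C, D}, {C, E}.
In {A, B, C, D, E}, {D} is not a superkey ({D}⁺ restricted to this set is {A, D}), so split on D → A into {A, D} and {B, C, D, E}.
{A, D}: every determinant is a superkey — BCNF.
{B, C, D, E}: every determinant is a superkey — BCNF.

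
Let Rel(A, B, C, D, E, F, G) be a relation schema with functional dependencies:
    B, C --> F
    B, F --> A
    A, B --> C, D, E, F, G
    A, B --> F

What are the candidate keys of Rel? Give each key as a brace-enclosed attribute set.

{A, B}, {B, C}, {B, F}

No FD produces {B}, so it must be in every candidate key.
Closure of {A, B} is {A, B, C, D, E, F, G}, the whole schema; {A, B} is a candidate key.
Closure of {B, C} is {A, B, C, D, E, F, G}, the whole schema; {B, C} is a candidate key.
Closure of {B, F} is {A, B, C, D, E, F, G}, the whole schema; {B, F} is a candidate key.
No proper subset of any of these is a key, and no other minimal superkey exists.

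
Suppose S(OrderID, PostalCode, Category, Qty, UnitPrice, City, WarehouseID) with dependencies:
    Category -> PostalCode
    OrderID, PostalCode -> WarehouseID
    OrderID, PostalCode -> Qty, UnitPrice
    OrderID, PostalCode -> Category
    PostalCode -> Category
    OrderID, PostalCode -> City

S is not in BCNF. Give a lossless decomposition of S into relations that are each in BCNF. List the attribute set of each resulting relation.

Candidate keys of the original relation: {Category, OrderID}, {OrderID, PostalCode}.
In {Category, City, OrderID, PostalCode, Qty, UnitPrice, WarehouseID}, {Category} is not a superkey ({Category}⁺ restricted to this set is {Category, PostalCode}), so split on Category -> PostalCode into {Category, PostalCode} and {Category, City, OrderID, Qty, UnitPrice, WarehouseID}.
{Category, PostalCode} has no BCNF violation.
{Category, City, OrderID, Qty, UnitPrice, WarehouseID} has no BCNF violation.

{Category, City, OrderID, Qty, UnitPrice, WarehouseID}; {Category, PostalCode}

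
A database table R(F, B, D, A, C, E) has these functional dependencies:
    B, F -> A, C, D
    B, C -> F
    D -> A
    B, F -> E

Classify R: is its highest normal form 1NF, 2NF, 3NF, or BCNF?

Candidate keys: {B, C}, {B, F}. Prime attributes: {B, C, F}.
For D -> A we have {D}⁺ = {A, D}; {D} is not a superkey, so BCNF fails.
D -> A determines the non-prime attribute {A} from a non-superkey — 3NF is violated.
No non-prime attribute depends on a proper subset of any candidate key, so 2NF holds.

2NF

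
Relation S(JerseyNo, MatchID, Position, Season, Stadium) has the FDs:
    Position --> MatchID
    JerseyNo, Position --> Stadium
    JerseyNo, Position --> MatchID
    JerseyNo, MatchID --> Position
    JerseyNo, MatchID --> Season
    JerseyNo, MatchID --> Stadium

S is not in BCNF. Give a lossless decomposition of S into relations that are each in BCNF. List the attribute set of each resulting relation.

{JerseyNo, Position, Season, Stadium}; {MatchID, Position}

Candidate keys of the original relation: {JerseyNo, MatchID}, {JerseyNo, Position}.
In {JerseyNo, MatchID, Position, Season, Stadium}, {Position} is not a superkey ({Position}⁺ restricted to this set is {MatchID, Position}), so split on Position --> MatchID into {MatchID, Position} and {JerseyNo, Position, Season, Stadium}.
{MatchID, Position} has no BCNF violation.
{JerseyNo, Position, Season, Stadium} has no BCNF violation.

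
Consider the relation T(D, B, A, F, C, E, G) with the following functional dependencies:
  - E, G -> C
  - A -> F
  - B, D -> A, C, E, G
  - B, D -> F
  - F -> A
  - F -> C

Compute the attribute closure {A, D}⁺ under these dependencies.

Start with {A, D}.
A -> F applies; add {F} → now {A, D, F}.
F -> C applies; add {C} → now {A, C, D, F}.
No further FD applies.

{A, C, D, F}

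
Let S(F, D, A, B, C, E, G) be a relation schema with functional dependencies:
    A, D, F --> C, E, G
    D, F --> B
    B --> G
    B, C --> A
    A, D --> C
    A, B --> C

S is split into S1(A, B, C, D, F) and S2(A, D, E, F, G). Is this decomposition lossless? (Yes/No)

Yes

S1 ∩ S2 = {A, D, F}; its closure under F is {A, B, C, D, E, F, G}.
This includes all of S1, so the common attributes are a superkey of S1 — the join is lossless.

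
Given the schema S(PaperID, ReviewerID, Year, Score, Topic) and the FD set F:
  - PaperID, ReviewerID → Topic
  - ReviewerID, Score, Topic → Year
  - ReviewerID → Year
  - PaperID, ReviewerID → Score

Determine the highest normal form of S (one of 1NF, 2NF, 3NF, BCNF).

Candidate key: {PaperID, ReviewerID}. Prime attributes: {PaperID, ReviewerID}.
ReviewerID, Score, Topic → Year breaks BCNF: {ReviewerID, Score, Topic}⁺ = {ReviewerID, Score, Topic, Year}, so {ReviewerID, Score, Topic} is not a superkey.
Because {Year} is non-prime and the left side of ReviewerID, Score, Topic → Year is not a superkey, the relation is not in 3NF.
The proper key subset {ReviewerID} of {PaperID, ReviewerID} determines non-prime {Year}, so the relation is not even in 2NF.

1NF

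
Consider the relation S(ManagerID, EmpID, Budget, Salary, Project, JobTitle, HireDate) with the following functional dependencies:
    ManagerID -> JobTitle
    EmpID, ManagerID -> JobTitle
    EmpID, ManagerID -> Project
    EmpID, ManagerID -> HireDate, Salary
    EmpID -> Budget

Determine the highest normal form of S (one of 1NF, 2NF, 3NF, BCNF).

1NF

Candidate key: {EmpID, ManagerID}. Prime attributes: {EmpID, ManagerID}.
For ManagerID -> JobTitle we have {ManagerID}⁺ = {JobTitle, ManagerID}; {ManagerID} is not a superkey, so BCNF fails.
ManagerID -> JobTitle has non-prime {JobTitle} on the right and a non-superkey on the left, so 3NF fails.
Since {EmpID} ⊂ {EmpID, ManagerID} and {EmpID}⁺ ⊇ {Budget} with {Budget} non-prime, there is a partial dependency; 2NF fails.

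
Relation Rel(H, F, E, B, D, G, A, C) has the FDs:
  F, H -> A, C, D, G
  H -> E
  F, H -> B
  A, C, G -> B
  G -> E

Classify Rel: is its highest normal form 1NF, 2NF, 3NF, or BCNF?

Candidate key: {F, H}. Prime attributes: {F, H}.
For H -> E we have {H}⁺ = {E, H}; {H} is not a superkey, so BCNF fails.
H -> E determines the non-prime attribute {E} from a non-superkey — 3NF is violated.
Since {H} ⊂ {F, H} and {H}⁺ ⊇ {E} with {E} non-prime, there is a partial dependency; 2NF fails.

1NF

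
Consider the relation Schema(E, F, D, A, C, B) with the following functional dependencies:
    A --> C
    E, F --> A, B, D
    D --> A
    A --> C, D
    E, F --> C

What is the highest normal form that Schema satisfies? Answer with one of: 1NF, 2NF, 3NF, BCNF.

Candidate key: {E, F}. Prime attributes: {E, F}.
For A --> C we have {A}⁺ = {A, C, D}; {A} is not a superkey, so BCNF fails.
A --> C has non-prime {C} on the right and a non-superkey on the left, so 3NF fails.
No non-prime attribute depends on a proper subset of any candidate key, so 2NF holds.

2NF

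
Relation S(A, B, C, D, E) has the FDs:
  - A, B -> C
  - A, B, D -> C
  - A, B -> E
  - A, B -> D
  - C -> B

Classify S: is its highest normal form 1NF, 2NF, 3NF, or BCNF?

Candidate keys: {A, B}, {A, C}. Prime attributes: {A, B, C}.
C -> B: {C}⁺ = {B, C}, which is not all of the attributes, so the left side is not a superkey — BCNF is violated.
But every attribute on its right side ({B}) is prime, and the same holds for every other non-superkey FD, so 3NF still holds.

3NF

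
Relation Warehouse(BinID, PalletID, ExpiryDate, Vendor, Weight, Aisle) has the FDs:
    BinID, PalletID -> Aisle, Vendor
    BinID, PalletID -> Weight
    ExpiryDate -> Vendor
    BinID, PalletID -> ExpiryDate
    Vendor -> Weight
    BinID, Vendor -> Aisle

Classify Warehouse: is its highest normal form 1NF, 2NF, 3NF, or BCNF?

2NF

Candidate key: {BinID, PalletID}. Prime attributes: {BinID, PalletID}.
For ExpiryDate -> Vendor we have {ExpiryDate}⁺ = {ExpiryDate, Vendor, Weight}; {ExpiryDate} is not a superkey, so BCNF fails.
ExpiryDate -> Vendor has non-prime {Vendor} on the right and a non-superkey on the left, so 3NF fails.
Checking every proper subset of each key, none determines a non-prime attribute — 2NF is satisfied.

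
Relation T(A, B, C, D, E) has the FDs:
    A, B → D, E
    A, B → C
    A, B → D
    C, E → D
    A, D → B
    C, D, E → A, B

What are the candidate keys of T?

{A, B} is a candidate key since {A, B}⁺ = {A, B, C, D, E} covers every attribute.
{A, D} is a candidate key since {A, D}⁺ = {A, B, C, D, E} covers every attribute.
{C, E} is a candidate key since {C, E}⁺ = {A, B, C, D, E} covers every attribute.
Any other superkey properly contains one of these, so there are no further candidate keys.

{A, B}, {A, D}, {C, E}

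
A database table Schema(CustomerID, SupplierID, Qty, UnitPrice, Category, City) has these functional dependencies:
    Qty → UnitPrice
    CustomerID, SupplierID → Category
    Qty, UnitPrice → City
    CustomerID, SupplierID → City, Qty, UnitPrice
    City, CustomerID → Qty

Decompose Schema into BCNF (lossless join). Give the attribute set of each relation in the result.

Candidate key of the original relation: {CustomerID, SupplierID}.
Within {Category, City, CustomerID, Qty, SupplierID, UnitPrice}: {Qty}⁺ ∩ {Category, City, CustomerID, Qty, SupplierID, UnitPrice} = {City, Qty, UnitPrice}, not the whole set, so Qty → City, UnitPrice violates BCNF; decompose into {City, Qty, UnitPrice} and {Category, CustomerID, Qty, SupplierID}.
{City, Qty, UnitPrice} has no BCNF violation.
{Category, CustomerID, Qty, SupplierID} has no BCNF violation.

{Category, CustomerID, Qty, SupplierID}; {City, Qty, UnitPrice}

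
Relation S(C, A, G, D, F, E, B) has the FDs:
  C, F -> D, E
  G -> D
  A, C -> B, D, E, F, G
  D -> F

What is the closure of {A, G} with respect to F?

{A, D, F, G}

Start with {A, G}.
G -> D applies; add {D} → now {A, D, G}.
D -> F applies; add {F} → now {A, D, F, G}.
No further FD applies.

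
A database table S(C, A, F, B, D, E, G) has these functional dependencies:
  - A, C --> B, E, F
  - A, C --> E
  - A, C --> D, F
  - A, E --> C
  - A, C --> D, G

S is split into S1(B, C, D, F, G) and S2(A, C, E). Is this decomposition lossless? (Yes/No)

No

Common attributes: {C}; their closure is {C}.
Neither S1 nor S2 is contained in that closure, so the decomposition is lossy.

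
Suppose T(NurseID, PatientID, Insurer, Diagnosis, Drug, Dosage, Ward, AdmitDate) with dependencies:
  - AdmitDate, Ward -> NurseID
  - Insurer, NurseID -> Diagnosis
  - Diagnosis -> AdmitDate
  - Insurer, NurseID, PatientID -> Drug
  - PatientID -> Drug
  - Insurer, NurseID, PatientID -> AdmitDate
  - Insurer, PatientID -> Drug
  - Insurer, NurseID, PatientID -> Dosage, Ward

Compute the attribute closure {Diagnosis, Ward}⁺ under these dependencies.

Start with {Diagnosis, Ward}.
Diagnosis -> AdmitDate applies; add {AdmitDate} → now {AdmitDate, Diagnosis, Ward}.
AdmitDate, Ward -> NurseID applies; add {NurseID} → now {AdmitDate, Diagnosis, NurseID, Ward}.
No further FD applies.

{AdmitDate, Diagnosis, NurseID, Ward}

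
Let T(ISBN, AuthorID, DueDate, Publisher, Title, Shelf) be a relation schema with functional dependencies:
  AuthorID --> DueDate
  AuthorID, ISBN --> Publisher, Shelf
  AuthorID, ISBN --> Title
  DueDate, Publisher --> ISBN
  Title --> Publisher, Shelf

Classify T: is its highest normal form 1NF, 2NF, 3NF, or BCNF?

1NF

Candidate keys: {AuthorID, ISBN}, {AuthorID, Publisher}, {AuthorID, Title}. Prime attributes: {AuthorID, ISBN, Publisher, Title}.
For AuthorID --> DueDate we have {AuthorID}⁺ = {AuthorID, DueDate}; {AuthorID} is not a superkey, so BCNF fails.
Because {DueDate} is non-prime and the left side of AuthorID --> DueDate is not a superkey, the relation is not in 3NF.
The proper key subset {AuthorID} of {AuthorID, ISBN} determines non-prime {DueDate}, so the relation is not even in 2NF.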